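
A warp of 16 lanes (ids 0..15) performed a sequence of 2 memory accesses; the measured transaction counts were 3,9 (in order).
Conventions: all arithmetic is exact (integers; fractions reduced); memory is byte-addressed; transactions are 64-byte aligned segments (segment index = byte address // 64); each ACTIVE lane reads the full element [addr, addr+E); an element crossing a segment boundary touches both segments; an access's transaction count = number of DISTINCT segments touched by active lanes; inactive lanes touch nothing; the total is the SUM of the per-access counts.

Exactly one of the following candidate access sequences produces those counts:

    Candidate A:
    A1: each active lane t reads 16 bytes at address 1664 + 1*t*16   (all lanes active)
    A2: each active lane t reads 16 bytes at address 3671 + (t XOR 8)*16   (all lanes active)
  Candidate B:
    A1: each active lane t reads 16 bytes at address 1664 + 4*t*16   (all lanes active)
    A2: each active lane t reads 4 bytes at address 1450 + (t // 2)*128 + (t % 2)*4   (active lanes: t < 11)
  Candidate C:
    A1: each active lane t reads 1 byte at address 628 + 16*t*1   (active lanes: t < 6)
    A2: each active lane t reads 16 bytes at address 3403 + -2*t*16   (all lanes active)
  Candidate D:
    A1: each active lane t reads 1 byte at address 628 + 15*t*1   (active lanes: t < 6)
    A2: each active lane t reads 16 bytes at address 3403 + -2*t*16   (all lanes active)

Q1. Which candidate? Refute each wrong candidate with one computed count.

A: A1 gives 4 transactions, not 3
B: A1 gives 16 transactions, not 3
D: A1 gives 2 transactions, not 3
C: all counts match (3,9)

Answer: C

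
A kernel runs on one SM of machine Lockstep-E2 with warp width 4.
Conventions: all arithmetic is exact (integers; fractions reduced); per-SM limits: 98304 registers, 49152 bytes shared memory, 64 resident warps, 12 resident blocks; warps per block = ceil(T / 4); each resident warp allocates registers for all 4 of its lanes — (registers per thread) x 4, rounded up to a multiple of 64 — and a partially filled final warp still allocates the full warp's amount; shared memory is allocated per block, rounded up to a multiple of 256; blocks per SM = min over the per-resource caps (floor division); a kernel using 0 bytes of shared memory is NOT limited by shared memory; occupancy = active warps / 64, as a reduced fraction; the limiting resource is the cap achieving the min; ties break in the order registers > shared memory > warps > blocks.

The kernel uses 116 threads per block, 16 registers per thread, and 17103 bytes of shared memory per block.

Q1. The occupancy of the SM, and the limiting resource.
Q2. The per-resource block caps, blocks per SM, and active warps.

Answer: occupancy 29/32, limited by shared memory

registers: 52 blocks
shared memory: 2 blocks
warps: 2 blocks
blocks: 12 blocks

Answer: 2 blocks, 58 active warps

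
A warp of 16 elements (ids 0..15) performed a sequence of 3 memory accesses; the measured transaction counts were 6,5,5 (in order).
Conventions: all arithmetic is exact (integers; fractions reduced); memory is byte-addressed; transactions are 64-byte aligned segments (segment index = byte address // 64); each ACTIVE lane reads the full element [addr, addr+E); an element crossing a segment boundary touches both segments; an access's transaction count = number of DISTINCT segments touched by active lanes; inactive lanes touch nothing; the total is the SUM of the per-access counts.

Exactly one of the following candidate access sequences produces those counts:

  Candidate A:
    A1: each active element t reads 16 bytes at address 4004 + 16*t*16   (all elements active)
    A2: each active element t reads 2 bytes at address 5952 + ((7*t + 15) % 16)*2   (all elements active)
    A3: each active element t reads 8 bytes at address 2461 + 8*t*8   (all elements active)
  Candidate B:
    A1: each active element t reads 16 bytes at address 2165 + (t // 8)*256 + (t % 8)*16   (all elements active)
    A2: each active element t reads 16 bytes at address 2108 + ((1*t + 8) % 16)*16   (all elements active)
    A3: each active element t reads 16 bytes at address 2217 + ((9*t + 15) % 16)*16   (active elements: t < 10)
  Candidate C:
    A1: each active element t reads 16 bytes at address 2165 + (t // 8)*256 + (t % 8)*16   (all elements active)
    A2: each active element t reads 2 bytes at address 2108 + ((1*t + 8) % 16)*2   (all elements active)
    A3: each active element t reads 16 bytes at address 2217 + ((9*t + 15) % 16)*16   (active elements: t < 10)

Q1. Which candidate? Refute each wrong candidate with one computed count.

A: A1 gives 16 transactions, not 6
C: A2 gives 2 transactions, not 5
B: all counts match (6,5,5)

Answer: B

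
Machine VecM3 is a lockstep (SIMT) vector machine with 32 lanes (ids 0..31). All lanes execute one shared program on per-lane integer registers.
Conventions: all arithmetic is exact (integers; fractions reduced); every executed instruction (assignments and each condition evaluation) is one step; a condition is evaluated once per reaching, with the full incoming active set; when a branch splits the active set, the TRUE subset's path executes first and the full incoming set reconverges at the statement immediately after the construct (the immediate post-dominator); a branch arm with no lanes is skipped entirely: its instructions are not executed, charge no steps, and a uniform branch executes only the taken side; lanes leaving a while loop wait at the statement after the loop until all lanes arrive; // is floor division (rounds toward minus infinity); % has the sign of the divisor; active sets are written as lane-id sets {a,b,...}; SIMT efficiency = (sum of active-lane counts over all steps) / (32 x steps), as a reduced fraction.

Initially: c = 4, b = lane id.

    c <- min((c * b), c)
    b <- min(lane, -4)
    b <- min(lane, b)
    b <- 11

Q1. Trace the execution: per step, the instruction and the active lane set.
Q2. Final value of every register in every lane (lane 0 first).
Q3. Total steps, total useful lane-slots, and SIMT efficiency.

step 0: c <- min((c * b), c)         {0,1,2,3,4,5,6,7,8,9,10,11,12,13,14,15,16,17,18,19,20,21,22,23,24,25,26,27,28,29,30,31}
step 1: b <- min(lane, -4)           {0,1,2,3,4,5,6,7,8,9,10,11,12,13,14,15,16,17,18,19,20,21,22,23,24,25,26,27,28,29,30,31}
step 2: b <- min(lane, b)            {0,1,2,3,4,5,6,7,8,9,10,11,12,13,14,15,16,17,18,19,20,21,22,23,24,25,26,27,28,29,30,31}
step 3: b <- 11                      {0,1,2,3,4,5,6,7,8,9,10,11,12,13,14,15,16,17,18,19,20,21,22,23,24,25,26,27,28,29,30,31}

Answer: 4 steps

c: 0,4,4,4,4,4,4,4,4,4,4,4,4,4,4,4,4,4,4,4,4,4,4,4,4,4,4,4,4,4,4,4
b: 11,11,11,11,11,11,11,11,11,11,11,11,11,11,11,11,11,11,11,11,11,11,11,11,11,11,11,11,11,11,11,11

steps = 4; useful = 128; efficiency = 128/128 = 1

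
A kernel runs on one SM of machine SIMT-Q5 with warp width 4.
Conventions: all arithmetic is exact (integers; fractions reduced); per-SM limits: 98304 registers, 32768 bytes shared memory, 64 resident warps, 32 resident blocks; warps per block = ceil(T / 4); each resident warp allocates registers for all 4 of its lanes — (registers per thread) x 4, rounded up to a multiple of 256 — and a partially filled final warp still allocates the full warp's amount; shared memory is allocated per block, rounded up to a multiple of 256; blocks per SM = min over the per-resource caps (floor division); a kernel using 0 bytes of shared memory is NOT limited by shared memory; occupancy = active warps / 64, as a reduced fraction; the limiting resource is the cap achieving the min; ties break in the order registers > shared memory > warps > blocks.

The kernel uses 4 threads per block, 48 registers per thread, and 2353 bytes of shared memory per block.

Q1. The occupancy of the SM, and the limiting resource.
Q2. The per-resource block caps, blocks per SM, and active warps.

Answer: occupancy 3/16, limited by shared memory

registers: 384 blocks
shared memory: 12 blocks
warps: 64 blocks
blocks: 32 blocks

Answer: 12 blocks, 12 active warps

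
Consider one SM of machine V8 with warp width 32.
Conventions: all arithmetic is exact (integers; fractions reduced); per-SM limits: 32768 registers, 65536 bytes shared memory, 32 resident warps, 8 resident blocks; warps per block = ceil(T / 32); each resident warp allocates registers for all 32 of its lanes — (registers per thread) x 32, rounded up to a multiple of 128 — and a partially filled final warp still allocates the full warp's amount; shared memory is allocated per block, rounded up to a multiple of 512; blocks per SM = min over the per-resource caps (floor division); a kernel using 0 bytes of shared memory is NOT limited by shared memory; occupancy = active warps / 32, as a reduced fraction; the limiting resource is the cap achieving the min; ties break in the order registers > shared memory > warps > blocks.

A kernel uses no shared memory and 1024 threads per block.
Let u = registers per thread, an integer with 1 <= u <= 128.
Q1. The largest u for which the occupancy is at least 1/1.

Answer: u = 32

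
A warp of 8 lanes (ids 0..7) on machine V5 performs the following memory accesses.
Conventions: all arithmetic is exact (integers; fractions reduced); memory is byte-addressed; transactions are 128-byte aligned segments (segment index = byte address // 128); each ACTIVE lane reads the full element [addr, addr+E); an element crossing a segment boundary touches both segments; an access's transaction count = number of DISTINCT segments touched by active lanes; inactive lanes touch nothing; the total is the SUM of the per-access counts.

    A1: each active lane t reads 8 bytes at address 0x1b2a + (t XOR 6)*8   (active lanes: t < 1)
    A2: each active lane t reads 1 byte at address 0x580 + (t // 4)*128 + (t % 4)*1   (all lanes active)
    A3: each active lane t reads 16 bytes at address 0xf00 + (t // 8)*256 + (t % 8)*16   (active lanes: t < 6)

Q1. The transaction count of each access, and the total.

A1: 1 transaction
A2: 2 transactions
A3: 1 transaction

Answer: 1,2,1; total 4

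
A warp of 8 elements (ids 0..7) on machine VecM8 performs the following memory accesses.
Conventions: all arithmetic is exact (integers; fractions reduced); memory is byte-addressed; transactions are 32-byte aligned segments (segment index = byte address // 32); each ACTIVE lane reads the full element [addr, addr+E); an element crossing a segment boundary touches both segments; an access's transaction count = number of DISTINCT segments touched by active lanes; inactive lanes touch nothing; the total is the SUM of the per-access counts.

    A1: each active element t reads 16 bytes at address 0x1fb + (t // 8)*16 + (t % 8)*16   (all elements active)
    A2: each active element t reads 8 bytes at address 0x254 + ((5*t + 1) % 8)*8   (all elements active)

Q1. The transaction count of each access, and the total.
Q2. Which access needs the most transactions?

A1: 5 transactions
A2: 3 transactions

Answer: 5,3; total 8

Answer: A1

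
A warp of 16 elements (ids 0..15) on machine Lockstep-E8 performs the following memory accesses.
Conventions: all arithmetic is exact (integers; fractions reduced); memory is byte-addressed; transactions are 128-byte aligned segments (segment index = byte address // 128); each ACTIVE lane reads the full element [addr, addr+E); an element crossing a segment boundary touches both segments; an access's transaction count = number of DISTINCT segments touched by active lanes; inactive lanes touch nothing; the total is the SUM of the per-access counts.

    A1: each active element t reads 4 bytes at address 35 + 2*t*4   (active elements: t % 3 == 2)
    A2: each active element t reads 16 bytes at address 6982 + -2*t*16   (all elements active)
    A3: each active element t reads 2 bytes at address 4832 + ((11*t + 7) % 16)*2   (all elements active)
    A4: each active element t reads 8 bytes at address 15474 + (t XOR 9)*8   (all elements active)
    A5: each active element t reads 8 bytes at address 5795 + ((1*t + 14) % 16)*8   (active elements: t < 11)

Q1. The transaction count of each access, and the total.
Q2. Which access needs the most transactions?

A1: 2 transactions
A2: 5 transactions
A3: 1 transaction
A4: 2 transactions
A5: 2 transactions

Answer: 2,5,1,2,2; total 12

Answer: A2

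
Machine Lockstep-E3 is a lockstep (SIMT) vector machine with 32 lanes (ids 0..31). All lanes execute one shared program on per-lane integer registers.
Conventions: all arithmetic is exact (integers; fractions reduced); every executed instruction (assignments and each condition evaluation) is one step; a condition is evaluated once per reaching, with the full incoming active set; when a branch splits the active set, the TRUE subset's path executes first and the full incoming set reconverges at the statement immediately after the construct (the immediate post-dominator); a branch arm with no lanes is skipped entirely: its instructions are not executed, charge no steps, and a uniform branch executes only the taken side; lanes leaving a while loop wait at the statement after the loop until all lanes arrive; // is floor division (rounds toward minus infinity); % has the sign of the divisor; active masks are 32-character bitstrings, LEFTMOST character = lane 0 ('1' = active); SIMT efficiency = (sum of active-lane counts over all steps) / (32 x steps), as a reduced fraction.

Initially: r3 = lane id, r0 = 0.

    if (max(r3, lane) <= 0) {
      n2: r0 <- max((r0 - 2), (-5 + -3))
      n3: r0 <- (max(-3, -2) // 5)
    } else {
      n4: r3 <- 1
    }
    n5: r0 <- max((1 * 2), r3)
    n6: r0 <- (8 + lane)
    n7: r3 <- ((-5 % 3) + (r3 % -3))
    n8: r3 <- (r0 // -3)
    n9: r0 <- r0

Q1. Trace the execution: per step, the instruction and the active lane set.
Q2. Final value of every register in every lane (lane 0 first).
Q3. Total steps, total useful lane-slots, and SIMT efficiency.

step 0: eval (max(r3, lane) <= 0)    11111111111111111111111111111111
step 1: r0 <- max((r0 - 2), (-5 + -3)) 10000000000000000000000000000000
step 2: r0 <- (max(-3, -2) // 5)     10000000000000000000000000000000
step 3: r3 <- 1                      01111111111111111111111111111111
step 4: r0 <- max((1 * 2), r3)       11111111111111111111111111111111
step 5: r0 <- (8 + lane)             11111111111111111111111111111111
step 6: r3 <- ((-5 % 3) + (r3 % -3)) 11111111111111111111111111111111
step 7: r3 <- (r0 // -3)             11111111111111111111111111111111
step 8: r0 <- r0                     11111111111111111111111111111111

Answer: 9 steps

r3: -3,-3,-4,-4,-4,-5,-5,-5,-6,-6,-6,-7,-7,-7,-8,-8,-8,-9,-9,-9,-10,-10,-10,-11,-11,-11,-12,-12,-12,-13,-13,-13
r0: 8,9,10,11,12,13,14,15,16,17,18,19,20,21,22,23,24,25,26,27,28,29,30,31,32,33,34,35,36,37,38,39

steps = 9; useful = 225; efficiency = 225/288 = 25/32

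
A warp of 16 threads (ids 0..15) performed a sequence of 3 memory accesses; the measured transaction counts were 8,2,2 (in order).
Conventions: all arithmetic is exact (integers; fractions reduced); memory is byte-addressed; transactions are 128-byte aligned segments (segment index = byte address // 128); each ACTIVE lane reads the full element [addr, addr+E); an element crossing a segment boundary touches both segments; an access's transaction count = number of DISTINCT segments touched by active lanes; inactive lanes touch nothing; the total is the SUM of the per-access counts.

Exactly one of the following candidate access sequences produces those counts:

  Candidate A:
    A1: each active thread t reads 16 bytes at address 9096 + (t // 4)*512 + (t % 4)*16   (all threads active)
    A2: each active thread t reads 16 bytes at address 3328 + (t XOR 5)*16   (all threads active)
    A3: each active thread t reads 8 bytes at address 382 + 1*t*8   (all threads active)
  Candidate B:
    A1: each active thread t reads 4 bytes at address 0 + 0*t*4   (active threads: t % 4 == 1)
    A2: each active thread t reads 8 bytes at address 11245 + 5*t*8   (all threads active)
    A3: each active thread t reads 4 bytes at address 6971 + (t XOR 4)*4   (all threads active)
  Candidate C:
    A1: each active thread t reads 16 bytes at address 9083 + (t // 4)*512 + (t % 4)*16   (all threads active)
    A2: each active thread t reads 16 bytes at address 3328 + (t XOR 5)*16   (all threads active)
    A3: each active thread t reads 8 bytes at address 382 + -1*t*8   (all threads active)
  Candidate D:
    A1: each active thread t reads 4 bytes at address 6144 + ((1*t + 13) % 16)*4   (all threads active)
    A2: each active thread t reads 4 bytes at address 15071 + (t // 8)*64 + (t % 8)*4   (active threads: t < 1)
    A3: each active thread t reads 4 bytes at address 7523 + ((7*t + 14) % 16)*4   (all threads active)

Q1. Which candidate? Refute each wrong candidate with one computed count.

A: A1 gives 4 transactions, not 8
B: A1 gives 1 transaction, not 8
D: A1 gives 1 transaction, not 8
C: all counts match (8,2,2)

Answer: C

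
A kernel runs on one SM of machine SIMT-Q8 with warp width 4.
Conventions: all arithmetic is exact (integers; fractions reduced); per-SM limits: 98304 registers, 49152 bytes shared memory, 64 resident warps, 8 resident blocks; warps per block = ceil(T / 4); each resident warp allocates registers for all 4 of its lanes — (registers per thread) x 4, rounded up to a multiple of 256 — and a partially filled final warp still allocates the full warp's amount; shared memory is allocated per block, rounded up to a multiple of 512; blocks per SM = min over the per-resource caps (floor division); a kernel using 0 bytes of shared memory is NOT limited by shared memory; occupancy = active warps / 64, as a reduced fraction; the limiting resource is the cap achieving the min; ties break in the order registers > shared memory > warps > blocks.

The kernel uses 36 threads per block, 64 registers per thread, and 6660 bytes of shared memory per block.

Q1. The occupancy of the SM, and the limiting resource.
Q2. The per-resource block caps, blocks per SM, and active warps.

Answer: occupancy 27/32, limited by shared memory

registers: 42 blocks
shared memory: 6 blocks
warps: 7 blocks
blocks: 8 blocks

Answer: 6 blocks, 54 active warps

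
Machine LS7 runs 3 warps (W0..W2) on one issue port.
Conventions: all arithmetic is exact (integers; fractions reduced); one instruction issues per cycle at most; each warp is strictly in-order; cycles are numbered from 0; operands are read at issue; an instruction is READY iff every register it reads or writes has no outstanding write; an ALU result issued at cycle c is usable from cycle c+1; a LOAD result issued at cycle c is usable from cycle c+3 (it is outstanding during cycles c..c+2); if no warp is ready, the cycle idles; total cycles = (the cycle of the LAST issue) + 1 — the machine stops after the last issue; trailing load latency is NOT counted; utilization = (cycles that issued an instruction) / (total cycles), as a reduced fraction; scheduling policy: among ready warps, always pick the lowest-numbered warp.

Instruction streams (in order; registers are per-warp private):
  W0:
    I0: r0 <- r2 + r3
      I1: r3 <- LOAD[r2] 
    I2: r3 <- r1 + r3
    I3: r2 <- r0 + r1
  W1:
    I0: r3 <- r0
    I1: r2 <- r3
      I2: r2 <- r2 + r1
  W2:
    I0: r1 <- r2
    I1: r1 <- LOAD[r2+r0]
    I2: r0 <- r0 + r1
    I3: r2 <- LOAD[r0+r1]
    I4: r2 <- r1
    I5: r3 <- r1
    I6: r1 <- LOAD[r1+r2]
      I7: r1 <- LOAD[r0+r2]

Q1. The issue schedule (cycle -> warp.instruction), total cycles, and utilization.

cycle 0: W0.I0
cycle 1: W0.I1
cycle 2: W1.I0
cycle 3: W1.I1
cycle 4: W0.I2
cycle 5: W0.I3
cycle 6: W1.I2
cycle 7: W2.I0
cycle 8: W2.I1
cycle 9: idle
cycle 10: idle
cycle 11: W2.I2
cycle 12: W2.I3
cycle 13: idle
cycle 14: idle
cycle 15: W2.I4
cycle 16: W2.I5
cycle 17: W2.I6
cycle 18: idle
cycle 19: idle
cycle 20: W2.I7

Answer: 21 cycles, utilization 5/7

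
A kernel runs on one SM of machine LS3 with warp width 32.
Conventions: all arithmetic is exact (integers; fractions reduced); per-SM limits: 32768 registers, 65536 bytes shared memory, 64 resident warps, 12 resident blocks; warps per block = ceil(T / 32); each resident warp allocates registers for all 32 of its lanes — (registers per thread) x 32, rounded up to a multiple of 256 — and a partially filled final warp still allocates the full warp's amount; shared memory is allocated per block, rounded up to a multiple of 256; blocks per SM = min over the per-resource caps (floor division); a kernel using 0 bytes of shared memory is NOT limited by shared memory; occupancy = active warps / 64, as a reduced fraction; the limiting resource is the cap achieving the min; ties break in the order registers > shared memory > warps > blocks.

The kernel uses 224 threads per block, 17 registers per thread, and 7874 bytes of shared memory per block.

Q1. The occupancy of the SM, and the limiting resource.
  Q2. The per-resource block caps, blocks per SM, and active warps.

Answer: occupancy 21/32, limited by registers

registers: 6 blocks
shared memory: 8 blocks
warps: 9 blocks
blocks: 12 blocks

Answer: 6 blocks, 42 active warps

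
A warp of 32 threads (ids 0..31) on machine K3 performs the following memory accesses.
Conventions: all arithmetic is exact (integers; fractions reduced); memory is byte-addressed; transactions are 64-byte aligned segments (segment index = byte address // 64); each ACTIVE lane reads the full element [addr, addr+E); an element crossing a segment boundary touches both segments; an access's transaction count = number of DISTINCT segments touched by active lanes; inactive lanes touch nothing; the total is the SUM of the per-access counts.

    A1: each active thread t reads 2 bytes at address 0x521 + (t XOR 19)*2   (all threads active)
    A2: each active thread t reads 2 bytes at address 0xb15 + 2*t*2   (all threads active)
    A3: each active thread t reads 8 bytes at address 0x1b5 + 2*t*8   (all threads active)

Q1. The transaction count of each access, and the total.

A1: 2 transactions
A2: 3 transactions
A3: 9 transactions

Answer: 2,3,9; total 14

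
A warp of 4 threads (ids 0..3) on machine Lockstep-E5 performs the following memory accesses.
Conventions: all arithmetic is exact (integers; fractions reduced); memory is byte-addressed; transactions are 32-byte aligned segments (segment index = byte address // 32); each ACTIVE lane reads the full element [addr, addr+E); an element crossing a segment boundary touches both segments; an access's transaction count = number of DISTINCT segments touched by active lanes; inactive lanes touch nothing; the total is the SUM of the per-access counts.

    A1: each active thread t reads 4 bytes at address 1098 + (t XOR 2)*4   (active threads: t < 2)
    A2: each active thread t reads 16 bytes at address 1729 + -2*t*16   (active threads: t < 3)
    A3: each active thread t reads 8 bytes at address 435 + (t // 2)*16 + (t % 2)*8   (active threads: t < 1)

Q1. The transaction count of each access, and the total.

A1: 1 transaction
A2: 3 transactions
A3: 1 transaction

Answer: 1,3,1; total 5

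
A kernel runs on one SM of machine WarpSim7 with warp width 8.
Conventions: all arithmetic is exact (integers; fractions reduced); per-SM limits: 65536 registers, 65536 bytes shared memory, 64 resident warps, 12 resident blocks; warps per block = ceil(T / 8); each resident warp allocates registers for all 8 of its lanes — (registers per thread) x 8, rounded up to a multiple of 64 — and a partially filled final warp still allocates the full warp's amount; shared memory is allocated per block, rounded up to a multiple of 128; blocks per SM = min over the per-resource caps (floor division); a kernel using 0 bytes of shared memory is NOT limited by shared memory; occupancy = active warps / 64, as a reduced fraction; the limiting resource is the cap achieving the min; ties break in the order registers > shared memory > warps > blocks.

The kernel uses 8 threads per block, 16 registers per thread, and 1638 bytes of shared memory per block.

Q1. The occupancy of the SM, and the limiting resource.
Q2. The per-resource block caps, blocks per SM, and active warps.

Answer: occupancy 3/16, limited by blocks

registers: 512 blocks
shared memory: 39 blocks
warps: 64 blocks
blocks: 12 blocks

Answer: 12 blocks, 12 active warps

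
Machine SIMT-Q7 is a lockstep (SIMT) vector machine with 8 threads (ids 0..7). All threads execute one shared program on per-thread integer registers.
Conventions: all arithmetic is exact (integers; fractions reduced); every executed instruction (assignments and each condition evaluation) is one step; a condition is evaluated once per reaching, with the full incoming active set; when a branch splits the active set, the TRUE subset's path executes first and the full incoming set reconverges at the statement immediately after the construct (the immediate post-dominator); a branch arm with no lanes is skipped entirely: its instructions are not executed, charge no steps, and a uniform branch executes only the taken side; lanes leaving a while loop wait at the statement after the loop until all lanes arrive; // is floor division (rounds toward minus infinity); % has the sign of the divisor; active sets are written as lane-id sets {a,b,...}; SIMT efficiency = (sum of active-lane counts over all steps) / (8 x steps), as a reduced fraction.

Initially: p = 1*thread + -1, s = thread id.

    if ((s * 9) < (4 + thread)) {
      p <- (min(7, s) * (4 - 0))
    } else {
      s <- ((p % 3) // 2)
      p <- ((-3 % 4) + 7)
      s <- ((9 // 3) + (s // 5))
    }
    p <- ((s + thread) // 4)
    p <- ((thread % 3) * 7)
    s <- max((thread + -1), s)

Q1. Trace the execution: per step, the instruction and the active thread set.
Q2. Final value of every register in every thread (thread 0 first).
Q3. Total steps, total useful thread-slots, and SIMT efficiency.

step 0: eval ((s * 9) < (4 + thread)) {0,1,2,3,4,5,6,7}
step 1: p <- (min(7, s) * (4 - 0))   {0}
step 2: s <- ((p % 3) // 2)          {1,2,3,4,5,6,7}
step 3: p <- ((-3 % 4) + 7)          {1,2,3,4,5,6,7}
step 4: s <- ((9 // 3) + (s // 5))   {1,2,3,4,5,6,7}
step 5: p <- ((s + thread) // 4)     {0,1,2,3,4,5,6,7}
step 6: p <- ((thread % 3) * 7)      {0,1,2,3,4,5,6,7}
step 7: s <- max((thread + -1), s)   {0,1,2,3,4,5,6,7}

Answer: 8 steps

p: 0,7,14,0,7,14,0,7
s: 0,3,3,3,3,4,5,6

steps = 8; useful = 54; efficiency = 54/64 = 27/32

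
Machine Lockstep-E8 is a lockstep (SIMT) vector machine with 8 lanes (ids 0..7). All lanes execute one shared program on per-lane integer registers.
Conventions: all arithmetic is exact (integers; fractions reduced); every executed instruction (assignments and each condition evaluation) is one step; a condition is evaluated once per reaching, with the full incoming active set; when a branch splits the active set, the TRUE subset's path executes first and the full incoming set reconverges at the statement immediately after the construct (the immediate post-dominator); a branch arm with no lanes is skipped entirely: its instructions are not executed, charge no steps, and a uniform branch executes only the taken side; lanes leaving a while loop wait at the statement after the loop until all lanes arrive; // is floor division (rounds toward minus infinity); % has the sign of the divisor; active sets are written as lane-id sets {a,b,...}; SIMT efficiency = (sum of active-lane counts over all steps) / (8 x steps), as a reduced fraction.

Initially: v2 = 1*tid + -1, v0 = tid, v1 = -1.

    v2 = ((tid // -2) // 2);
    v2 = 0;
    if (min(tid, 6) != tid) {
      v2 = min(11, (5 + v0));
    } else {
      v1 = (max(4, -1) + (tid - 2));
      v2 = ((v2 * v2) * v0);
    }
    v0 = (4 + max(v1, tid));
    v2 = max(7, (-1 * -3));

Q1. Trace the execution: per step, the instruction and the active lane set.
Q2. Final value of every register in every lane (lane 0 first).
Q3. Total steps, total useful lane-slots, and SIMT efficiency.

step 0: v2 <- ((tid // -2) // 2)     {0,1,2,3,4,5,6,7}
step 1: v2 <- 0                      {0,1,2,3,4,5,6,7}
step 2: eval (min(tid, 6) != tid)    {0,1,2,3,4,5,6,7}
step 3: v2 <- min(11, (5 + v0))      {7}
step 4: v1 <- (max(4, -1) + (tid - 2)) {0,1,2,3,4,5,6}
step 5: v2 <- ((v2 * v2) * v0)       {0,1,2,3,4,5,6}
step 6: v0 <- (4 + max(v1, tid))     {0,1,2,3,4,5,6,7}
step 7: v2 <- max(7, (-1 * -3))      {0,1,2,3,4,5,6,7}

Answer: 8 steps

v2: 7,7,7,7,7,7,7,7
v0: 6,7,8,9,10,11,12,11
v1: 2,3,4,5,6,7,8,-1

steps = 8; useful = 55; efficiency = 55/64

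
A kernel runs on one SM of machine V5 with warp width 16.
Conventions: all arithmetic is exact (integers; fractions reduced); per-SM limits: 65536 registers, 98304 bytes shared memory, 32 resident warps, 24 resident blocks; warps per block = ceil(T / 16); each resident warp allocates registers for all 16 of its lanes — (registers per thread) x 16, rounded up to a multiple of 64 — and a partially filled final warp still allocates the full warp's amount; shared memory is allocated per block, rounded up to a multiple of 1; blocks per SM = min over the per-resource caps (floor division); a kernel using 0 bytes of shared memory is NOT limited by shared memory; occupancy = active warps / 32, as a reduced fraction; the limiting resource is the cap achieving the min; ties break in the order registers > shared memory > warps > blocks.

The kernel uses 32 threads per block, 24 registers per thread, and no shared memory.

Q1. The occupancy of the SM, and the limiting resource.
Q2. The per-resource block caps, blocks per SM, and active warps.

Answer: occupancy 1, limited by warps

registers: 85 blocks
shared memory: no limit (kernel uses none)
warps: 16 blocks
blocks: 24 blocks

Answer: 16 blocks, 32 active warps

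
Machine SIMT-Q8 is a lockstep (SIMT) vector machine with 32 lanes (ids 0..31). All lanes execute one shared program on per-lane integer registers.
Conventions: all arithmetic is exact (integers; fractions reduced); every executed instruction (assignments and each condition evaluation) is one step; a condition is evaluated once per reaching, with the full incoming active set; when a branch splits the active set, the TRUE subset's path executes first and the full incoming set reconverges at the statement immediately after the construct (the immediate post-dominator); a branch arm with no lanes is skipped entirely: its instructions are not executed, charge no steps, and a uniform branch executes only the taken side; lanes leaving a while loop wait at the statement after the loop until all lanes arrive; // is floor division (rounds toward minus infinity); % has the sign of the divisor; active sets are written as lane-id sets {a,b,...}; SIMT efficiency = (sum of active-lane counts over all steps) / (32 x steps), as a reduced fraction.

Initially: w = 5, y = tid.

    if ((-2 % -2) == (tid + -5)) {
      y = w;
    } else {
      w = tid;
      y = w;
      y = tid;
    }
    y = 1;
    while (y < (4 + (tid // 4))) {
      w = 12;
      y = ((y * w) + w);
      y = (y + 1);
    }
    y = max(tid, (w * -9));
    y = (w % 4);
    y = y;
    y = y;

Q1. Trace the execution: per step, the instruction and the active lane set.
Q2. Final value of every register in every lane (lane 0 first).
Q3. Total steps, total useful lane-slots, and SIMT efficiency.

step 0: eval ((-2 % -2) == (tid + -5)) {0,1,2,3,4,5,6,7,8,9,10,11,12,13,14,15,16,17,18,19,20,21,22,23,24,25,26,27,28,29,30,31}
step 1: y <- w                       {5}
step 2: w <- tid                     {0,1,2,3,4,6,7,8,9,10,11,12,13,14,15,16,17,18,19,20,21,22,23,24,25,26,27,28,29,30,31}
step 3: y <- w                       {0,1,2,3,4,6,7,8,9,10,11,12,13,14,15,16,17,18,19,20,21,22,23,24,25,26,27,28,29,30,31}
step 4: y <- tid                     {0,1,2,3,4,6,7,8,9,10,11,12,13,14,15,16,17,18,19,20,21,22,23,24,25,26,27,28,29,30,31}
step 5: y <- 1                       {0,1,2,3,4,5,6,7,8,9,10,11,12,13,14,15,16,17,18,19,20,21,22,23,24,25,26,27,28,29,30,31}
step 6: eval (y < (4 + (tid // 4)))  {0,1,2,3,4,5,6,7,8,9,10,11,12,13,14,15,16,17,18,19,20,21,22,23,24,25,26,27,28,29,30,31}
step 7: w <- 12                      {0,1,2,3,4,5,6,7,8,9,10,11,12,13,14,15,16,17,18,19,20,21,22,23,24,25,26,27,28,29,30,31}
step 8: y <- ((y * w) + w)           {0,1,2,3,4,5,6,7,8,9,10,11,12,13,14,15,16,17,18,19,20,21,22,23,24,25,26,27,28,29,30,31}
step 9: y <- (y + 1)                 {0,1,2,3,4,5,6,7,8,9,10,11,12,13,14,15,16,17,18,19,20,21,22,23,24,25,26,27,28,29,30,31}
step 10: eval (y < (4 + (tid // 4)))  {0,1,2,3,4,5,6,7,8,9,10,11,12,13,14,15,16,17,18,19,20,21,22,23,24,25,26,27,28,29,30,31}
step 11: y <- max(tid, (w * -9))      {0,1,2,3,4,5,6,7,8,9,10,11,12,13,14,15,16,17,18,19,20,21,22,23,24,25,26,27,28,29,30,31}
step 12: y <- (w % 4)                 {0,1,2,3,4,5,6,7,8,9,10,11,12,13,14,15,16,17,18,19,20,21,22,23,24,25,26,27,28,29,30,31}
step 13: y <- y                       {0,1,2,3,4,5,6,7,8,9,10,11,12,13,14,15,16,17,18,19,20,21,22,23,24,25,26,27,28,29,30,31}
step 14: y <- y                       {0,1,2,3,4,5,6,7,8,9,10,11,12,13,14,15,16,17,18,19,20,21,22,23,24,25,26,27,28,29,30,31}

Answer: 15 steps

w: 12,12,12,12,12,12,12,12,12,12,12,12,12,12,12,12,12,12,12,12,12,12,12,12,12,12,12,12,12,12,12,12
y: 0,0,0,0,0,0,0,0,0,0,0,0,0,0,0,0,0,0,0,0,0,0,0,0,0,0,0,0,0,0,0,0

steps = 15; useful = 446; efficiency = 446/480 = 223/240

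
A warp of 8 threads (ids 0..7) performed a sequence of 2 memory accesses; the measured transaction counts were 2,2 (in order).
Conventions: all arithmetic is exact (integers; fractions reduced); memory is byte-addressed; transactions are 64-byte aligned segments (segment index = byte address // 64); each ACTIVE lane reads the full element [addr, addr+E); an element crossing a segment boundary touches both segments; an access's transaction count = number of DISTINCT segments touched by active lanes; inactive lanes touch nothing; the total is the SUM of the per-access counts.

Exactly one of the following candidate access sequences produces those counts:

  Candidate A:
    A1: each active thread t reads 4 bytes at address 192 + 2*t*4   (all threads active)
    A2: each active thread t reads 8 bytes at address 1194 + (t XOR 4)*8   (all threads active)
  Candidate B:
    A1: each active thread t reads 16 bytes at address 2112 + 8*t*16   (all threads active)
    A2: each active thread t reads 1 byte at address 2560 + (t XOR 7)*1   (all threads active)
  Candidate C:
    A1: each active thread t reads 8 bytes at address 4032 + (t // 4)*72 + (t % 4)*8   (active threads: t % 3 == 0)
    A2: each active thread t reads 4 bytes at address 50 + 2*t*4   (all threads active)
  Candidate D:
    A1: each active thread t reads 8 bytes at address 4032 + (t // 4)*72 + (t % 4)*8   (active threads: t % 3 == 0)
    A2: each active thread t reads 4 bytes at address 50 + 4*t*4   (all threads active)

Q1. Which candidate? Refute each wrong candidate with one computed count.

A: A1 gives 1 transaction, not 2
B: A1 gives 8 transactions, not 2
D: A2 gives 3 transactions, not 2
C: all counts match (2,2)

Answer: C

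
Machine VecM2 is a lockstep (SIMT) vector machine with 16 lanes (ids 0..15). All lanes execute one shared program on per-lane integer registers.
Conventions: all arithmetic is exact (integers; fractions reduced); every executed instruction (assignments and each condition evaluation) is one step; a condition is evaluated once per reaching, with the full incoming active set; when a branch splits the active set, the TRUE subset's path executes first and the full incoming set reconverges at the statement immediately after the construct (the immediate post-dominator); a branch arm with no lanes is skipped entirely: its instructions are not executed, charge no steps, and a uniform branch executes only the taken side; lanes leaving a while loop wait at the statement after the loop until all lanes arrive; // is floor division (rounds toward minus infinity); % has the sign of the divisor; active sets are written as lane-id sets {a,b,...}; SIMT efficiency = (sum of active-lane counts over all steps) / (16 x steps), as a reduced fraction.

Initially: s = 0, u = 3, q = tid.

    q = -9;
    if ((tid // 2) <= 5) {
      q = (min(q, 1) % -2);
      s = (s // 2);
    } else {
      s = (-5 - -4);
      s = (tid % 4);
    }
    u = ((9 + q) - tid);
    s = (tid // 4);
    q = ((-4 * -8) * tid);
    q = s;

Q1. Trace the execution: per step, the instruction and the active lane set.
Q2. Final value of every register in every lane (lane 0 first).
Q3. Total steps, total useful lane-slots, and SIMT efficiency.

step 0: q <- -9                      {0,1,2,3,4,5,6,7,8,9,10,11,12,13,14,15}
step 1: eval ((tid // 2) <= 5)       {0,1,2,3,4,5,6,7,8,9,10,11,12,13,14,15}
step 2: q <- (min(q, 1) % -2)        {0,1,2,3,4,5,6,7,8,9,10,11}
step 3: s <- (s // 2)                {0,1,2,3,4,5,6,7,8,9,10,11}
step 4: s <- (-5 - -4)               {12,13,14,15}
step 5: s <- (tid % 4)               {12,13,14,15}
step 6: u <- ((9 + q) - tid)         {0,1,2,3,4,5,6,7,8,9,10,11,12,13,14,15}
step 7: s <- (tid // 4)              {0,1,2,3,4,5,6,7,8,9,10,11,12,13,14,15}
step 8: q <- ((-4 * -8) * tid)       {0,1,2,3,4,5,6,7,8,9,10,11,12,13,14,15}
step 9: q <- s                       {0,1,2,3,4,5,6,7,8,9,10,11,12,13,14,15}

Answer: 10 steps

s: 0,0,0,0,1,1,1,1,2,2,2,2,3,3,3,3
u: 8,7,6,5,4,3,2,1,0,-1,-2,-3,-12,-13,-14,-15
q: 0,0,0,0,1,1,1,1,2,2,2,2,3,3,3,3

steps = 10; useful = 128; efficiency = 128/160 = 4/5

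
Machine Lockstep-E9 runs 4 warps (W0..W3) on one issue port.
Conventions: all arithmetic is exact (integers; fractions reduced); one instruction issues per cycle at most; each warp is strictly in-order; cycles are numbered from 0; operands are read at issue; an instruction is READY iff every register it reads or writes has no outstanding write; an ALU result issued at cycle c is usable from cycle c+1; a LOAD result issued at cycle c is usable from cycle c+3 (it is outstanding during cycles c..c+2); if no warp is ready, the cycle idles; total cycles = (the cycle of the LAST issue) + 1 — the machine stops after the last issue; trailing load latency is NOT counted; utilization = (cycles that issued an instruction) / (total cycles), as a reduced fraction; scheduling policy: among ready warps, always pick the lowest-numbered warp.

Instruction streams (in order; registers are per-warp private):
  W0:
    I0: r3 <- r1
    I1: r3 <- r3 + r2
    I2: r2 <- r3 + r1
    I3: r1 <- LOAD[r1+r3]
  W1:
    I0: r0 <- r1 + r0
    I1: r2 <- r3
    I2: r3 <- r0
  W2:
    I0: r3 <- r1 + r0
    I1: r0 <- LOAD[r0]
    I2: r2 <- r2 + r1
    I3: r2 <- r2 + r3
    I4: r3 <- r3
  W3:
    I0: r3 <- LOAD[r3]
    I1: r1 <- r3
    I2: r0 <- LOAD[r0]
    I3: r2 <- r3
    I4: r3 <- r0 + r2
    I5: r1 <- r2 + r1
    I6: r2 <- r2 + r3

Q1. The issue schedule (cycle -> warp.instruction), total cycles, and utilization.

cycle 0: W0.I0
cycle 1: W0.I1
cycle 2: W0.I2
cycle 3: W0.I3
cycle 4: W1.I0
cycle 5: W1.I1
cycle 6: W1.I2
cycle 7: W2.I0
cycle 8: W2.I1
cycle 9: W2.I2
cycle 10: W2.I3
cycle 11: W2.I4
cycle 12: W3.I0
cycle 13: idle
cycle 14: idle
cycle 15: W3.I1
cycle 16: W3.I2
cycle 17: W3.I3
cycle 18: idle
cycle 19: W3.I4
cycle 20: W3.I5
cycle 21: W3.I6

Answer: 22 cycles, utilization 19/22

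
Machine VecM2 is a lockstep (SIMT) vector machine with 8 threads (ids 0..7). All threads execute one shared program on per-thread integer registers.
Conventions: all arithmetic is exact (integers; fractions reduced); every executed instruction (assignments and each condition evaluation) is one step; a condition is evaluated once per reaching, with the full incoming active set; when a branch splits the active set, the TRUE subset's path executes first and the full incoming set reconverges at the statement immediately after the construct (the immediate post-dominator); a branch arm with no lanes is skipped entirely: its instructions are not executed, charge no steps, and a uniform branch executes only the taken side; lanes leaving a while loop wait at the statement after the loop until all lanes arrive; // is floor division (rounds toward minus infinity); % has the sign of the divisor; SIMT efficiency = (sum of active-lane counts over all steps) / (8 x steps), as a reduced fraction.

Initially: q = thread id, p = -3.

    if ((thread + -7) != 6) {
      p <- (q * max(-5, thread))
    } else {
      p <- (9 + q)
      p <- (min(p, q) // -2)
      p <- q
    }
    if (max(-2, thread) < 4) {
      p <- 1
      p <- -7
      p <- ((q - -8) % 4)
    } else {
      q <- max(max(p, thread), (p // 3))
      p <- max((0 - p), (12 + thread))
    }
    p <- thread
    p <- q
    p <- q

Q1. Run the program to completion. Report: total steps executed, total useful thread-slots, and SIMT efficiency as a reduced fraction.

Answer: 11 steps, 68 useful, 17/22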